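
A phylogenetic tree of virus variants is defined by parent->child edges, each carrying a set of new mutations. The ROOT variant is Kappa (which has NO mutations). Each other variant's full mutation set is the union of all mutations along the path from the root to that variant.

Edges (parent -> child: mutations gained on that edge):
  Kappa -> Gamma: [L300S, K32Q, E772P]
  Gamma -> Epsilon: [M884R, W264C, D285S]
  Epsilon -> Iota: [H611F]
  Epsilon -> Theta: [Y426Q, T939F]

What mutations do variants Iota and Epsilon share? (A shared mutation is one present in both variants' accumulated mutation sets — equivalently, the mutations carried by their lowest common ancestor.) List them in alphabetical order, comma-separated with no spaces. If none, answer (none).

Accumulating mutations along path to Iota:
  At Kappa: gained [] -> total []
  At Gamma: gained ['L300S', 'K32Q', 'E772P'] -> total ['E772P', 'K32Q', 'L300S']
  At Epsilon: gained ['M884R', 'W264C', 'D285S'] -> total ['D285S', 'E772P', 'K32Q', 'L300S', 'M884R', 'W264C']
  At Iota: gained ['H611F'] -> total ['D285S', 'E772P', 'H611F', 'K32Q', 'L300S', 'M884R', 'W264C']
Mutations(Iota) = ['D285S', 'E772P', 'H611F', 'K32Q', 'L300S', 'M884R', 'W264C']
Accumulating mutations along path to Epsilon:
  At Kappa: gained [] -> total []
  At Gamma: gained ['L300S', 'K32Q', 'E772P'] -> total ['E772P', 'K32Q', 'L300S']
  At Epsilon: gained ['M884R', 'W264C', 'D285S'] -> total ['D285S', 'E772P', 'K32Q', 'L300S', 'M884R', 'W264C']
Mutations(Epsilon) = ['D285S', 'E772P', 'K32Q', 'L300S', 'M884R', 'W264C']
Intersection: ['D285S', 'E772P', 'H611F', 'K32Q', 'L300S', 'M884R', 'W264C'] ∩ ['D285S', 'E772P', 'K32Q', 'L300S', 'M884R', 'W264C'] = ['D285S', 'E772P', 'K32Q', 'L300S', 'M884R', 'W264C']

Answer: D285S,E772P,K32Q,L300S,M884R,W264C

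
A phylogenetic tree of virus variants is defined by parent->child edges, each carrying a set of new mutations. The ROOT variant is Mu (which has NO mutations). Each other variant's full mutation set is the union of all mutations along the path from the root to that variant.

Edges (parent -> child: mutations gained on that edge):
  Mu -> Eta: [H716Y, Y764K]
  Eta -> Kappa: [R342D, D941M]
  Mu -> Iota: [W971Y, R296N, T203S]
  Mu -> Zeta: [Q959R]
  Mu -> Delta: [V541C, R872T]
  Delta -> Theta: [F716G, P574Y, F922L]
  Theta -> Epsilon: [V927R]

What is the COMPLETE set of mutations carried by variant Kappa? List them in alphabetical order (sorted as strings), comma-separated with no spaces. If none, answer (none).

At Mu: gained [] -> total []
At Eta: gained ['H716Y', 'Y764K'] -> total ['H716Y', 'Y764K']
At Kappa: gained ['R342D', 'D941M'] -> total ['D941M', 'H716Y', 'R342D', 'Y764K']

Answer: D941M,H716Y,R342D,Y764K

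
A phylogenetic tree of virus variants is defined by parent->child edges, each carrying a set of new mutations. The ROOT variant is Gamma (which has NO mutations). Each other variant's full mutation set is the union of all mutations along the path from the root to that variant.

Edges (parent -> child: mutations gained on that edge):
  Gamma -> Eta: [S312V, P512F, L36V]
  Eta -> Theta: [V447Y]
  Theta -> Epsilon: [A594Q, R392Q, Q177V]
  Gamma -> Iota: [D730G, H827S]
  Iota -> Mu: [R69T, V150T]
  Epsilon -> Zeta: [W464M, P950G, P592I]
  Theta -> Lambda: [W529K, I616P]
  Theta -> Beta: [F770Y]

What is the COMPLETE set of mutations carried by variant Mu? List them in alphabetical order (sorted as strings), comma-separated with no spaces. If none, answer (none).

Answer: D730G,H827S,R69T,V150T

Derivation:
At Gamma: gained [] -> total []
At Iota: gained ['D730G', 'H827S'] -> total ['D730G', 'H827S']
At Mu: gained ['R69T', 'V150T'] -> total ['D730G', 'H827S', 'R69T', 'V150T']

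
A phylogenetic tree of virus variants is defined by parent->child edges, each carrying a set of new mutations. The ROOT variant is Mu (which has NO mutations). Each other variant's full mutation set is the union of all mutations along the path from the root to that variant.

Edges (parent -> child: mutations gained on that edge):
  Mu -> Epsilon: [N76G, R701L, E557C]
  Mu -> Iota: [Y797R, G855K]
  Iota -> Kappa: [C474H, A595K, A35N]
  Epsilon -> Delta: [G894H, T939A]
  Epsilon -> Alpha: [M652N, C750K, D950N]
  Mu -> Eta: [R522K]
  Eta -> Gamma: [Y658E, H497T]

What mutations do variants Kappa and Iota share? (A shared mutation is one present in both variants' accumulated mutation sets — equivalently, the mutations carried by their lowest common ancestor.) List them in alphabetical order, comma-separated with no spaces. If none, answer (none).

Answer: G855K,Y797R

Derivation:
Accumulating mutations along path to Kappa:
  At Mu: gained [] -> total []
  At Iota: gained ['Y797R', 'G855K'] -> total ['G855K', 'Y797R']
  At Kappa: gained ['C474H', 'A595K', 'A35N'] -> total ['A35N', 'A595K', 'C474H', 'G855K', 'Y797R']
Mutations(Kappa) = ['A35N', 'A595K', 'C474H', 'G855K', 'Y797R']
Accumulating mutations along path to Iota:
  At Mu: gained [] -> total []
  At Iota: gained ['Y797R', 'G855K'] -> total ['G855K', 'Y797R']
Mutations(Iota) = ['G855K', 'Y797R']
Intersection: ['A35N', 'A595K', 'C474H', 'G855K', 'Y797R'] ∩ ['G855K', 'Y797R'] = ['G855K', 'Y797R']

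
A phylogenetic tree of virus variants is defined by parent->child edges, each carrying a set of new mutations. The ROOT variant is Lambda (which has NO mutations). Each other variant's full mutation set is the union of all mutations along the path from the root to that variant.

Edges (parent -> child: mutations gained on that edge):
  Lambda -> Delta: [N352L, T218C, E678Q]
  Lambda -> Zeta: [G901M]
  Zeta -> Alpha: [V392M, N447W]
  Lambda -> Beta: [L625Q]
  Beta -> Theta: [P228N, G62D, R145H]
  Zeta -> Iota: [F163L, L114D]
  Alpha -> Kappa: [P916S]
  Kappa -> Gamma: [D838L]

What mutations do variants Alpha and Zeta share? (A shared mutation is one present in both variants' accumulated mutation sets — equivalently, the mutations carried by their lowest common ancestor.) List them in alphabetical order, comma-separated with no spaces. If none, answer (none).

Answer: G901M

Derivation:
Accumulating mutations along path to Alpha:
  At Lambda: gained [] -> total []
  At Zeta: gained ['G901M'] -> total ['G901M']
  At Alpha: gained ['V392M', 'N447W'] -> total ['G901M', 'N447W', 'V392M']
Mutations(Alpha) = ['G901M', 'N447W', 'V392M']
Accumulating mutations along path to Zeta:
  At Lambda: gained [] -> total []
  At Zeta: gained ['G901M'] -> total ['G901M']
Mutations(Zeta) = ['G901M']
Intersection: ['G901M', 'N447W', 'V392M'] ∩ ['G901M'] = ['G901M']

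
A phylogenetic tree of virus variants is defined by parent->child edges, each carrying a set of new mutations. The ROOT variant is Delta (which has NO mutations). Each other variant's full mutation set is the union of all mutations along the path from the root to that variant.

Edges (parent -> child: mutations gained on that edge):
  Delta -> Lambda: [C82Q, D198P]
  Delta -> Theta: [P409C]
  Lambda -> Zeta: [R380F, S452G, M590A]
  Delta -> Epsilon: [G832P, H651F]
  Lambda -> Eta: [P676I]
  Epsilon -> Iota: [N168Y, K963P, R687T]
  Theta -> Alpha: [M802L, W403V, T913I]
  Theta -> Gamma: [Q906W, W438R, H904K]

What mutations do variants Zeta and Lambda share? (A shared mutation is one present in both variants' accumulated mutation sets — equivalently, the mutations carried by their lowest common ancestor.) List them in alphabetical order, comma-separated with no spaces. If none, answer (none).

Accumulating mutations along path to Zeta:
  At Delta: gained [] -> total []
  At Lambda: gained ['C82Q', 'D198P'] -> total ['C82Q', 'D198P']
  At Zeta: gained ['R380F', 'S452G', 'M590A'] -> total ['C82Q', 'D198P', 'M590A', 'R380F', 'S452G']
Mutations(Zeta) = ['C82Q', 'D198P', 'M590A', 'R380F', 'S452G']
Accumulating mutations along path to Lambda:
  At Delta: gained [] -> total []
  At Lambda: gained ['C82Q', 'D198P'] -> total ['C82Q', 'D198P']
Mutations(Lambda) = ['C82Q', 'D198P']
Intersection: ['C82Q', 'D198P', 'M590A', 'R380F', 'S452G'] ∩ ['C82Q', 'D198P'] = ['C82Q', 'D198P']

Answer: C82Q,D198P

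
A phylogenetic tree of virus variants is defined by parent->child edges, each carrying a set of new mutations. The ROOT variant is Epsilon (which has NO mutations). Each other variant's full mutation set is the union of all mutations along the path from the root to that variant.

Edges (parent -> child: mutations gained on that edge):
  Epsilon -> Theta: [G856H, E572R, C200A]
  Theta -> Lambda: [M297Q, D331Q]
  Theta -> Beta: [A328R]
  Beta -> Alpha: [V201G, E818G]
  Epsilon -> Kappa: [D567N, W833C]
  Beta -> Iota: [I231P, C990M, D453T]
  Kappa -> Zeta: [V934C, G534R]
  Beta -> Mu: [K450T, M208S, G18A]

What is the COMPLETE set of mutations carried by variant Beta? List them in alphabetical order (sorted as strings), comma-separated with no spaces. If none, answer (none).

At Epsilon: gained [] -> total []
At Theta: gained ['G856H', 'E572R', 'C200A'] -> total ['C200A', 'E572R', 'G856H']
At Beta: gained ['A328R'] -> total ['A328R', 'C200A', 'E572R', 'G856H']

Answer: A328R,C200A,E572R,G856H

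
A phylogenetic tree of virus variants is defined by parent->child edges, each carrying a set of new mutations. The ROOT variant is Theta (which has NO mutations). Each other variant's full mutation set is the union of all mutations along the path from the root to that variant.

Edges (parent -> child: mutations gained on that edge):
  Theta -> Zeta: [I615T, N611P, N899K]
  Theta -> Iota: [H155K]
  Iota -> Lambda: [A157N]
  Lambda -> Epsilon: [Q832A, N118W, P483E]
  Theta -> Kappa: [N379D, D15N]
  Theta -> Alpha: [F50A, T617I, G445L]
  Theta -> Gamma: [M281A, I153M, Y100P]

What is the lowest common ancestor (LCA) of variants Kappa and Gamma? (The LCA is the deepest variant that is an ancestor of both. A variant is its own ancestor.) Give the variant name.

Answer: Theta

Derivation:
Path from root to Kappa: Theta -> Kappa
  ancestors of Kappa: {Theta, Kappa}
Path from root to Gamma: Theta -> Gamma
  ancestors of Gamma: {Theta, Gamma}
Common ancestors: {Theta}
Walk up from Gamma: Gamma (not in ancestors of Kappa), Theta (in ancestors of Kappa)
Deepest common ancestor (LCA) = Theta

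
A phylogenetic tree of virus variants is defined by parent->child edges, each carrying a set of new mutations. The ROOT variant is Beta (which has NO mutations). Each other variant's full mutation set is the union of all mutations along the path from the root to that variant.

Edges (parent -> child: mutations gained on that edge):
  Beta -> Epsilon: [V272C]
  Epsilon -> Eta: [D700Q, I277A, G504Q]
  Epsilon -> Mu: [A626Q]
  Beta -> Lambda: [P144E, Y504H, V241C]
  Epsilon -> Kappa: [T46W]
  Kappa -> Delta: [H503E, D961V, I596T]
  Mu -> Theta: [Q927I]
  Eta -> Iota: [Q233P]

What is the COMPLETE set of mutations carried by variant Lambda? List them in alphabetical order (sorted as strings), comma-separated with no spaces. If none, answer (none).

At Beta: gained [] -> total []
At Lambda: gained ['P144E', 'Y504H', 'V241C'] -> total ['P144E', 'V241C', 'Y504H']

Answer: P144E,V241C,Y504H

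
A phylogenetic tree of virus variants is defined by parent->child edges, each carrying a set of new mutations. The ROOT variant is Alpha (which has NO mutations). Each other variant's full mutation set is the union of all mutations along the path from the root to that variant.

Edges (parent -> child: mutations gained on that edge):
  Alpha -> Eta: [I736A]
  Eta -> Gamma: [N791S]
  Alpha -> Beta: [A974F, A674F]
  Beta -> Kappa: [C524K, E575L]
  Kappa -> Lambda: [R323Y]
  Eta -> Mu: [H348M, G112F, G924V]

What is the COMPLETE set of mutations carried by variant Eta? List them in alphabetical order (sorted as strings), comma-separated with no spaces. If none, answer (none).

Answer: I736A

Derivation:
At Alpha: gained [] -> total []
At Eta: gained ['I736A'] -> total ['I736A']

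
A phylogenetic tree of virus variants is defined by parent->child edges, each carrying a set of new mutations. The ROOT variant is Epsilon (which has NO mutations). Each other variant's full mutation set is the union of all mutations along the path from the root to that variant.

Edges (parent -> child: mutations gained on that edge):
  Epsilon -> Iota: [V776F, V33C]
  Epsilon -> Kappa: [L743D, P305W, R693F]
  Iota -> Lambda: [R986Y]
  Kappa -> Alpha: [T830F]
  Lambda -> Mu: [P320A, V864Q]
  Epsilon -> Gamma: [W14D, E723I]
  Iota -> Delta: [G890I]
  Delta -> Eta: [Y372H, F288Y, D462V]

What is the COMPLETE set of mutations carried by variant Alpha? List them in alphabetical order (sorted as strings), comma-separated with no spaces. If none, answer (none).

At Epsilon: gained [] -> total []
At Kappa: gained ['L743D', 'P305W', 'R693F'] -> total ['L743D', 'P305W', 'R693F']
At Alpha: gained ['T830F'] -> total ['L743D', 'P305W', 'R693F', 'T830F']

Answer: L743D,P305W,R693F,T830F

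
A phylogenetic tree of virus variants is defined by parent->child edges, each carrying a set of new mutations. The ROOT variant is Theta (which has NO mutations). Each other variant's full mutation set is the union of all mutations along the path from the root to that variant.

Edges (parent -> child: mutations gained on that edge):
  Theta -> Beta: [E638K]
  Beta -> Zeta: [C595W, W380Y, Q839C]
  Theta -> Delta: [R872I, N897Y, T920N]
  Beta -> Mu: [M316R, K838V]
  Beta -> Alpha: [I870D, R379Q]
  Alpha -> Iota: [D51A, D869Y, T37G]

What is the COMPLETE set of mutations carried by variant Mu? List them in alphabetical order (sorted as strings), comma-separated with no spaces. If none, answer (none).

Answer: E638K,K838V,M316R

Derivation:
At Theta: gained [] -> total []
At Beta: gained ['E638K'] -> total ['E638K']
At Mu: gained ['M316R', 'K838V'] -> total ['E638K', 'K838V', 'M316R']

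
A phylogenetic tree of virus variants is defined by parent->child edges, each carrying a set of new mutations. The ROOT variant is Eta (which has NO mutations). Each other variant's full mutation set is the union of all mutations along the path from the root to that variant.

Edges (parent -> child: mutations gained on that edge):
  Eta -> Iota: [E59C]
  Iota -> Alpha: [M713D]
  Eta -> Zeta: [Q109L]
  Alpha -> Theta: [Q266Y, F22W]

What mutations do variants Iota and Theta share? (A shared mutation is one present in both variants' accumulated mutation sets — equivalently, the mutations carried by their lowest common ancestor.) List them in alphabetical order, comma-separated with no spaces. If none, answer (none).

Accumulating mutations along path to Iota:
  At Eta: gained [] -> total []
  At Iota: gained ['E59C'] -> total ['E59C']
Mutations(Iota) = ['E59C']
Accumulating mutations along path to Theta:
  At Eta: gained [] -> total []
  At Iota: gained ['E59C'] -> total ['E59C']
  At Alpha: gained ['M713D'] -> total ['E59C', 'M713D']
  At Theta: gained ['Q266Y', 'F22W'] -> total ['E59C', 'F22W', 'M713D', 'Q266Y']
Mutations(Theta) = ['E59C', 'F22W', 'M713D', 'Q266Y']
Intersection: ['E59C'] ∩ ['E59C', 'F22W', 'M713D', 'Q266Y'] = ['E59C']

Answer: E59C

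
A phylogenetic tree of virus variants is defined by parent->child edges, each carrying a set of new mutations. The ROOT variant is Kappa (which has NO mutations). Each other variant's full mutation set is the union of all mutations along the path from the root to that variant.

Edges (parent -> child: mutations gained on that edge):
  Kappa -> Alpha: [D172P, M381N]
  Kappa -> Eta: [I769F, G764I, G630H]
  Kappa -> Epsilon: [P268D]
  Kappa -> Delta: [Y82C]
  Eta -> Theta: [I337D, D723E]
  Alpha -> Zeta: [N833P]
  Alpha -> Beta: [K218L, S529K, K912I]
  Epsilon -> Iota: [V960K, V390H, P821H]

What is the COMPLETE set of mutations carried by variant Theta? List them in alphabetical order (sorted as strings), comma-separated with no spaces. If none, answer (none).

Answer: D723E,G630H,G764I,I337D,I769F

Derivation:
At Kappa: gained [] -> total []
At Eta: gained ['I769F', 'G764I', 'G630H'] -> total ['G630H', 'G764I', 'I769F']
At Theta: gained ['I337D', 'D723E'] -> total ['D723E', 'G630H', 'G764I', 'I337D', 'I769F']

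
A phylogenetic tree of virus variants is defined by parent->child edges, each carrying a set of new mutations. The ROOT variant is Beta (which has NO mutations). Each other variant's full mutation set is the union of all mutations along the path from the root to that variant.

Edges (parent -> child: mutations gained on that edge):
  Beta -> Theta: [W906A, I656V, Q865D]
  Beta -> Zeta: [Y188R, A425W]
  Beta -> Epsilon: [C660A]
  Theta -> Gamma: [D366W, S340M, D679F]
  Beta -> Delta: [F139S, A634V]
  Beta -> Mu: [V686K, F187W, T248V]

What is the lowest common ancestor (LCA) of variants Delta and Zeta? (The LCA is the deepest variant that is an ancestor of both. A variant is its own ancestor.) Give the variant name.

Path from root to Delta: Beta -> Delta
  ancestors of Delta: {Beta, Delta}
Path from root to Zeta: Beta -> Zeta
  ancestors of Zeta: {Beta, Zeta}
Common ancestors: {Beta}
Walk up from Zeta: Zeta (not in ancestors of Delta), Beta (in ancestors of Delta)
Deepest common ancestor (LCA) = Beta

Answer: Beta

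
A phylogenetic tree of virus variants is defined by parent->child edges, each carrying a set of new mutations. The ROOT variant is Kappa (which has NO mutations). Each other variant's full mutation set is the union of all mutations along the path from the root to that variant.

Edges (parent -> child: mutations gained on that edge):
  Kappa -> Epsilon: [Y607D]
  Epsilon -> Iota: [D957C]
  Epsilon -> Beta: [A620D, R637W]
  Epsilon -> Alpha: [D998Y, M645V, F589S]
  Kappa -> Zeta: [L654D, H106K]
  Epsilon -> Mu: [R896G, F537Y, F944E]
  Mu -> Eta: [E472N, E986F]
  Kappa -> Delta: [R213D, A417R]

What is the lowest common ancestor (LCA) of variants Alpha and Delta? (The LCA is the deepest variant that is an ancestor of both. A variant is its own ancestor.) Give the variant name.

Answer: Kappa

Derivation:
Path from root to Alpha: Kappa -> Epsilon -> Alpha
  ancestors of Alpha: {Kappa, Epsilon, Alpha}
Path from root to Delta: Kappa -> Delta
  ancestors of Delta: {Kappa, Delta}
Common ancestors: {Kappa}
Walk up from Delta: Delta (not in ancestors of Alpha), Kappa (in ancestors of Alpha)
Deepest common ancestor (LCA) = Kappa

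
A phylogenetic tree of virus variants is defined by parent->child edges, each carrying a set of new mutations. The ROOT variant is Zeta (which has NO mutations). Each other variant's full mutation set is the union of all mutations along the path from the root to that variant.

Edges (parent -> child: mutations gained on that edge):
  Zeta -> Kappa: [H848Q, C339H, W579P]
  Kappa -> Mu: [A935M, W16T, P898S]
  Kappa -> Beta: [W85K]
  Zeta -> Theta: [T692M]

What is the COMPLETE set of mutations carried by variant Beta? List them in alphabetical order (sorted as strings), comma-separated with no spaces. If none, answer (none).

At Zeta: gained [] -> total []
At Kappa: gained ['H848Q', 'C339H', 'W579P'] -> total ['C339H', 'H848Q', 'W579P']
At Beta: gained ['W85K'] -> total ['C339H', 'H848Q', 'W579P', 'W85K']

Answer: C339H,H848Q,W579P,W85K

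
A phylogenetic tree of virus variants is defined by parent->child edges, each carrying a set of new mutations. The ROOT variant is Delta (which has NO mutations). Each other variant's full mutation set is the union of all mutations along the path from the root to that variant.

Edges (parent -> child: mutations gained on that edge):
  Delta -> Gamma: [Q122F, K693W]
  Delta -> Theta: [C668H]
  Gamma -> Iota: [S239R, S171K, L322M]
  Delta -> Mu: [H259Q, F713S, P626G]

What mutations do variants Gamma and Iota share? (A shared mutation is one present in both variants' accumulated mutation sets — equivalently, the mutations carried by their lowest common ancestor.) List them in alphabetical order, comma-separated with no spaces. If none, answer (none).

Accumulating mutations along path to Gamma:
  At Delta: gained [] -> total []
  At Gamma: gained ['Q122F', 'K693W'] -> total ['K693W', 'Q122F']
Mutations(Gamma) = ['K693W', 'Q122F']
Accumulating mutations along path to Iota:
  At Delta: gained [] -> total []
  At Gamma: gained ['Q122F', 'K693W'] -> total ['K693W', 'Q122F']
  At Iota: gained ['S239R', 'S171K', 'L322M'] -> total ['K693W', 'L322M', 'Q122F', 'S171K', 'S239R']
Mutations(Iota) = ['K693W', 'L322M', 'Q122F', 'S171K', 'S239R']
Intersection: ['K693W', 'Q122F'] ∩ ['K693W', 'L322M', 'Q122F', 'S171K', 'S239R'] = ['K693W', 'Q122F']

Answer: K693W,Q122F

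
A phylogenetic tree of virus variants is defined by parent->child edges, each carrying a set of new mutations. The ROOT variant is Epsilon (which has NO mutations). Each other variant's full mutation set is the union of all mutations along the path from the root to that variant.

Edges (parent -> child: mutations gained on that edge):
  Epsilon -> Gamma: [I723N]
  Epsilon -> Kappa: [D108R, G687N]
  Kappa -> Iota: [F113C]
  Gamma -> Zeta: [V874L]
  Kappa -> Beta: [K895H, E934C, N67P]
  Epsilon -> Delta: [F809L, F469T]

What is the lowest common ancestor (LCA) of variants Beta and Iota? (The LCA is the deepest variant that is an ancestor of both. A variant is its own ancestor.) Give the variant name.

Answer: Kappa

Derivation:
Path from root to Beta: Epsilon -> Kappa -> Beta
  ancestors of Beta: {Epsilon, Kappa, Beta}
Path from root to Iota: Epsilon -> Kappa -> Iota
  ancestors of Iota: {Epsilon, Kappa, Iota}
Common ancestors: {Epsilon, Kappa}
Walk up from Iota: Iota (not in ancestors of Beta), Kappa (in ancestors of Beta), Epsilon (in ancestors of Beta)
Deepest common ancestor (LCA) = Kappa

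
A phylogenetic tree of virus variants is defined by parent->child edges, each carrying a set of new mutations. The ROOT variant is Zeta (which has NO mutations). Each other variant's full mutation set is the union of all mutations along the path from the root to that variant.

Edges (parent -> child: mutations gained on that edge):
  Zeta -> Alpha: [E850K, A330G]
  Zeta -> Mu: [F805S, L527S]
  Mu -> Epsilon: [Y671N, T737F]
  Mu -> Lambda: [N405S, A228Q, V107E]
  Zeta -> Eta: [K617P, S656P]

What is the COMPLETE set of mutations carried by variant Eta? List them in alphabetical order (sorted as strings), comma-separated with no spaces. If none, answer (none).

At Zeta: gained [] -> total []
At Eta: gained ['K617P', 'S656P'] -> total ['K617P', 'S656P']

Answer: K617P,S656P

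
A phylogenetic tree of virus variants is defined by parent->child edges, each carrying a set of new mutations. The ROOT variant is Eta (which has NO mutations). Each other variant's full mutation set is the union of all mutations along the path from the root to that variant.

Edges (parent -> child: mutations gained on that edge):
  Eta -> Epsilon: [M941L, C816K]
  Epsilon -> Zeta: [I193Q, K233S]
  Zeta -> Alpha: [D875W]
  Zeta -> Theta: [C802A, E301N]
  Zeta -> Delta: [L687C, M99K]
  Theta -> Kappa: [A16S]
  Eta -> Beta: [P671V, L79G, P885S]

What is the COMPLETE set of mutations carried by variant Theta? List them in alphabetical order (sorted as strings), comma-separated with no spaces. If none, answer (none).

Answer: C802A,C816K,E301N,I193Q,K233S,M941L

Derivation:
At Eta: gained [] -> total []
At Epsilon: gained ['M941L', 'C816K'] -> total ['C816K', 'M941L']
At Zeta: gained ['I193Q', 'K233S'] -> total ['C816K', 'I193Q', 'K233S', 'M941L']
At Theta: gained ['C802A', 'E301N'] -> total ['C802A', 'C816K', 'E301N', 'I193Q', 'K233S', 'M941L']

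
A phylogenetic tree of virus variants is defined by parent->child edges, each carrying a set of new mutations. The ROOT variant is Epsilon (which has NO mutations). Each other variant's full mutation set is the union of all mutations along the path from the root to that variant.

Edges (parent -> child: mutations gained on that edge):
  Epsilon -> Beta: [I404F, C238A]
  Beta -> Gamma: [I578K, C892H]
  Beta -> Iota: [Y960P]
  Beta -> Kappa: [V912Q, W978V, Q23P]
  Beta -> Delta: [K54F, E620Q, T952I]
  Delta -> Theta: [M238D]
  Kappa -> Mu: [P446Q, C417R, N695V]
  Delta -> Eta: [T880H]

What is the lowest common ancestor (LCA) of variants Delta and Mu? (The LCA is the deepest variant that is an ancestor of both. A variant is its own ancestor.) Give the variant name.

Answer: Beta

Derivation:
Path from root to Delta: Epsilon -> Beta -> Delta
  ancestors of Delta: {Epsilon, Beta, Delta}
Path from root to Mu: Epsilon -> Beta -> Kappa -> Mu
  ancestors of Mu: {Epsilon, Beta, Kappa, Mu}
Common ancestors: {Epsilon, Beta}
Walk up from Mu: Mu (not in ancestors of Delta), Kappa (not in ancestors of Delta), Beta (in ancestors of Delta), Epsilon (in ancestors of Delta)
Deepest common ancestor (LCA) = Beta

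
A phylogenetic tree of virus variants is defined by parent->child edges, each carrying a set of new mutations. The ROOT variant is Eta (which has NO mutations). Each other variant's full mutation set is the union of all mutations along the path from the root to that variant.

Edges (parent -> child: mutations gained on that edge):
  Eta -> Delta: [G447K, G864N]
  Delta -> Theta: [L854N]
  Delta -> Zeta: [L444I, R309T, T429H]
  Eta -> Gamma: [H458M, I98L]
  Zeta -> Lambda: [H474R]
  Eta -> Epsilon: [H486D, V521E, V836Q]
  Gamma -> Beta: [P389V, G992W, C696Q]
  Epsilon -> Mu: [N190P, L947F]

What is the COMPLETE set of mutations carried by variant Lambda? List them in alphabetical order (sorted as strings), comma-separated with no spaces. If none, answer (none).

Answer: G447K,G864N,H474R,L444I,R309T,T429H

Derivation:
At Eta: gained [] -> total []
At Delta: gained ['G447K', 'G864N'] -> total ['G447K', 'G864N']
At Zeta: gained ['L444I', 'R309T', 'T429H'] -> total ['G447K', 'G864N', 'L444I', 'R309T', 'T429H']
At Lambda: gained ['H474R'] -> total ['G447K', 'G864N', 'H474R', 'L444I', 'R309T', 'T429H']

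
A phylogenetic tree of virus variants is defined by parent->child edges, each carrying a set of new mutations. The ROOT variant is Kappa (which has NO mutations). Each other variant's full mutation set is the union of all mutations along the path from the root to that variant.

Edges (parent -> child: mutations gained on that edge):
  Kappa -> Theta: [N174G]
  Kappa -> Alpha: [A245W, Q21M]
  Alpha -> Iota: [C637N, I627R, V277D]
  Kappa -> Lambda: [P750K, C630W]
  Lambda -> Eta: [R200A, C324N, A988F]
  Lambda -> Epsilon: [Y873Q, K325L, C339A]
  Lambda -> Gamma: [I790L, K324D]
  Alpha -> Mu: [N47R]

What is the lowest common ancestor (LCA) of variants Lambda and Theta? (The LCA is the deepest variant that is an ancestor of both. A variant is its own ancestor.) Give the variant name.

Path from root to Lambda: Kappa -> Lambda
  ancestors of Lambda: {Kappa, Lambda}
Path from root to Theta: Kappa -> Theta
  ancestors of Theta: {Kappa, Theta}
Common ancestors: {Kappa}
Walk up from Theta: Theta (not in ancestors of Lambda), Kappa (in ancestors of Lambda)
Deepest common ancestor (LCA) = Kappa

Answer: Kappa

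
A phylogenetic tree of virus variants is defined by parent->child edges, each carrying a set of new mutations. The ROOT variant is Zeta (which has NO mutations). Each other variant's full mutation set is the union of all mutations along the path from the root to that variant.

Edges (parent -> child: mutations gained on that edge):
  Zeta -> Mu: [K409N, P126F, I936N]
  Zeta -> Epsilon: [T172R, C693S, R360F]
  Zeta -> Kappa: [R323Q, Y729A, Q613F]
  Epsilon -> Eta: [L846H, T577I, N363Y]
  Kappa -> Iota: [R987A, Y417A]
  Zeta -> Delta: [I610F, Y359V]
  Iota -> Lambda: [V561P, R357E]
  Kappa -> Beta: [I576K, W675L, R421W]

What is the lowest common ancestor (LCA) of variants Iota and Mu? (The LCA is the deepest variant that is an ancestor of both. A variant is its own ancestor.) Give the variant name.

Answer: Zeta

Derivation:
Path from root to Iota: Zeta -> Kappa -> Iota
  ancestors of Iota: {Zeta, Kappa, Iota}
Path from root to Mu: Zeta -> Mu
  ancestors of Mu: {Zeta, Mu}
Common ancestors: {Zeta}
Walk up from Mu: Mu (not in ancestors of Iota), Zeta (in ancestors of Iota)
Deepest common ancestor (LCA) = Zeta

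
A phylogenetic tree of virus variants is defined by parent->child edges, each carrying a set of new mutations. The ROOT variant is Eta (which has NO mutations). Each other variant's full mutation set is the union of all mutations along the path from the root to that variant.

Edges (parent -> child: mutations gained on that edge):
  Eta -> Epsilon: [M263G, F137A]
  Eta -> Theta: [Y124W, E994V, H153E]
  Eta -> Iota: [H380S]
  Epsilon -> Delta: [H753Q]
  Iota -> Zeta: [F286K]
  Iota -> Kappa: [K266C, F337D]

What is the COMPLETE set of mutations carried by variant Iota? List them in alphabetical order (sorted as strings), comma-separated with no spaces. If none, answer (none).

At Eta: gained [] -> total []
At Iota: gained ['H380S'] -> total ['H380S']

Answer: H380S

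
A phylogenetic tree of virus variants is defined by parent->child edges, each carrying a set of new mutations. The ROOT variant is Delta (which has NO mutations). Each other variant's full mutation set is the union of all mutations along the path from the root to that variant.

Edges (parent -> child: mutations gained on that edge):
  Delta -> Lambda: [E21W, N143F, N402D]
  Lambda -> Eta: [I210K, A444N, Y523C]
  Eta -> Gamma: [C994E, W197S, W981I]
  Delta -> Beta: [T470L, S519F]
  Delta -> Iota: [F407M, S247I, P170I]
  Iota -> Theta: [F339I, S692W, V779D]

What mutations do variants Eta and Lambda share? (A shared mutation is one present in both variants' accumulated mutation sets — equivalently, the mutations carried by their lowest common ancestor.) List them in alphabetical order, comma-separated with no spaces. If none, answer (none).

Answer: E21W,N143F,N402D

Derivation:
Accumulating mutations along path to Eta:
  At Delta: gained [] -> total []
  At Lambda: gained ['E21W', 'N143F', 'N402D'] -> total ['E21W', 'N143F', 'N402D']
  At Eta: gained ['I210K', 'A444N', 'Y523C'] -> total ['A444N', 'E21W', 'I210K', 'N143F', 'N402D', 'Y523C']
Mutations(Eta) = ['A444N', 'E21W', 'I210K', 'N143F', 'N402D', 'Y523C']
Accumulating mutations along path to Lambda:
  At Delta: gained [] -> total []
  At Lambda: gained ['E21W', 'N143F', 'N402D'] -> total ['E21W', 'N143F', 'N402D']
Mutations(Lambda) = ['E21W', 'N143F', 'N402D']
Intersection: ['A444N', 'E21W', 'I210K', 'N143F', 'N402D', 'Y523C'] ∩ ['E21W', 'N143F', 'N402D'] = ['E21W', 'N143F', 'N402D']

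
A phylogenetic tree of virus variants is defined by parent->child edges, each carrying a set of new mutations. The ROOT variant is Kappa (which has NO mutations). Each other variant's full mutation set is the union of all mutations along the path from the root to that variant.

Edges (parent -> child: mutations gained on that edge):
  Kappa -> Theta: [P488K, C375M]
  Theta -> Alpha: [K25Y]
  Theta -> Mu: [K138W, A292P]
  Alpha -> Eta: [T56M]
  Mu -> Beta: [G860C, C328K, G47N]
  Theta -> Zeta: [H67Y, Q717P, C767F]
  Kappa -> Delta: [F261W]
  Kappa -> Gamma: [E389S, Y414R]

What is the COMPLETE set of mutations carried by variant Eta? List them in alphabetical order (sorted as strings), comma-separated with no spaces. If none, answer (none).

Answer: C375M,K25Y,P488K,T56M

Derivation:
At Kappa: gained [] -> total []
At Theta: gained ['P488K', 'C375M'] -> total ['C375M', 'P488K']
At Alpha: gained ['K25Y'] -> total ['C375M', 'K25Y', 'P488K']
At Eta: gained ['T56M'] -> total ['C375M', 'K25Y', 'P488K', 'T56M']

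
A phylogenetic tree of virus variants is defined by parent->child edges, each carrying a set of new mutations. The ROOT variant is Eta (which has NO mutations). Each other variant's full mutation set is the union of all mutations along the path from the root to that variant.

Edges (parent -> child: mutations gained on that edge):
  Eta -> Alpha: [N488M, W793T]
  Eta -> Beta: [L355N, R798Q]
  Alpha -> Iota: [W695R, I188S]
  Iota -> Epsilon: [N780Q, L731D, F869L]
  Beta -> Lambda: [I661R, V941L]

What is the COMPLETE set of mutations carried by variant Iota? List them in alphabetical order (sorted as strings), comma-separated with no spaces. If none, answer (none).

Answer: I188S,N488M,W695R,W793T

Derivation:
At Eta: gained [] -> total []
At Alpha: gained ['N488M', 'W793T'] -> total ['N488M', 'W793T']
At Iota: gained ['W695R', 'I188S'] -> total ['I188S', 'N488M', 'W695R', 'W793T']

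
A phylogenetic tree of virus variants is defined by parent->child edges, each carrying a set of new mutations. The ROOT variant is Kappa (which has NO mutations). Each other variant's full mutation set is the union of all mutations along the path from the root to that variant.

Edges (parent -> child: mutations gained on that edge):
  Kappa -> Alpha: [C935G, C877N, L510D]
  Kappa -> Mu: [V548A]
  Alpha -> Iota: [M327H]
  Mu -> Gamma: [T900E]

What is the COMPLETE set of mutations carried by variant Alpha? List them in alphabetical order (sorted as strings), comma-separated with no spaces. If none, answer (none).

At Kappa: gained [] -> total []
At Alpha: gained ['C935G', 'C877N', 'L510D'] -> total ['C877N', 'C935G', 'L510D']

Answer: C877N,C935G,L510D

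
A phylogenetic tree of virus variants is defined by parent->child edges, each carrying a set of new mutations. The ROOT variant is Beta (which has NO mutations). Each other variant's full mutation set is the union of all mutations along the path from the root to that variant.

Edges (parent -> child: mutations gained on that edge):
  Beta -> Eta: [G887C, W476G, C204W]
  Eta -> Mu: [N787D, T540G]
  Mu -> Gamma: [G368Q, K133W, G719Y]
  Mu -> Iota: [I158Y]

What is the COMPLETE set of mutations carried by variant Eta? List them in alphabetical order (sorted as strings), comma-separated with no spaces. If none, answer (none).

At Beta: gained [] -> total []
At Eta: gained ['G887C', 'W476G', 'C204W'] -> total ['C204W', 'G887C', 'W476G']

Answer: C204W,G887C,W476G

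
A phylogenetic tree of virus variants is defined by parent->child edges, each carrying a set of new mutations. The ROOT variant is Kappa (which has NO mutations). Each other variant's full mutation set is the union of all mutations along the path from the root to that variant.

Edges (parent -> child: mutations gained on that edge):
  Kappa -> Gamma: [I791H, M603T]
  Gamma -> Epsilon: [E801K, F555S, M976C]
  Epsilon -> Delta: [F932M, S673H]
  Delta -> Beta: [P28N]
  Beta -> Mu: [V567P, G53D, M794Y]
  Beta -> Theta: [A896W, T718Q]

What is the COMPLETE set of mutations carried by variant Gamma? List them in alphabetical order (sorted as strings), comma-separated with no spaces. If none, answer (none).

Answer: I791H,M603T

Derivation:
At Kappa: gained [] -> total []
At Gamma: gained ['I791H', 'M603T'] -> total ['I791H', 'M603T']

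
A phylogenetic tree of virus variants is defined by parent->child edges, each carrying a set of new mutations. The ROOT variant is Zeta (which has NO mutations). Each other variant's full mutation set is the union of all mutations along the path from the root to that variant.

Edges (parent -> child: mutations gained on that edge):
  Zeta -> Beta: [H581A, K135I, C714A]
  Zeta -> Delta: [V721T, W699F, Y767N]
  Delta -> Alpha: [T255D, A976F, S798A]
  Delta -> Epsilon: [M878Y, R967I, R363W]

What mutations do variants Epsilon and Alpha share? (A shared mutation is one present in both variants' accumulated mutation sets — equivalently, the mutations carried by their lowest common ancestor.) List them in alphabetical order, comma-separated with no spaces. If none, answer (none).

Accumulating mutations along path to Epsilon:
  At Zeta: gained [] -> total []
  At Delta: gained ['V721T', 'W699F', 'Y767N'] -> total ['V721T', 'W699F', 'Y767N']
  At Epsilon: gained ['M878Y', 'R967I', 'R363W'] -> total ['M878Y', 'R363W', 'R967I', 'V721T', 'W699F', 'Y767N']
Mutations(Epsilon) = ['M878Y', 'R363W', 'R967I', 'V721T', 'W699F', 'Y767N']
Accumulating mutations along path to Alpha:
  At Zeta: gained [] -> total []
  At Delta: gained ['V721T', 'W699F', 'Y767N'] -> total ['V721T', 'W699F', 'Y767N']
  At Alpha: gained ['T255D', 'A976F', 'S798A'] -> total ['A976F', 'S798A', 'T255D', 'V721T', 'W699F', 'Y767N']
Mutations(Alpha) = ['A976F', 'S798A', 'T255D', 'V721T', 'W699F', 'Y767N']
Intersection: ['M878Y', 'R363W', 'R967I', 'V721T', 'W699F', 'Y767N'] ∩ ['A976F', 'S798A', 'T255D', 'V721T', 'W699F', 'Y767N'] = ['V721T', 'W699F', 'Y767N']

Answer: V721T,W699F,Y767N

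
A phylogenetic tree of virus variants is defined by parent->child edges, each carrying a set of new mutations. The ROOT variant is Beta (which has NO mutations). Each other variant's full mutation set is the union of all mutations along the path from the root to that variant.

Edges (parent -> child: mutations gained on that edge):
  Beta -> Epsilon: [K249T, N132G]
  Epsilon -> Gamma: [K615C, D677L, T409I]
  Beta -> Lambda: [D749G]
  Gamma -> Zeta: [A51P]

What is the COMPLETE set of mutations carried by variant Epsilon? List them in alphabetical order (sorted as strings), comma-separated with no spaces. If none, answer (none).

Answer: K249T,N132G

Derivation:
At Beta: gained [] -> total []
At Epsilon: gained ['K249T', 'N132G'] -> total ['K249T', 'N132G']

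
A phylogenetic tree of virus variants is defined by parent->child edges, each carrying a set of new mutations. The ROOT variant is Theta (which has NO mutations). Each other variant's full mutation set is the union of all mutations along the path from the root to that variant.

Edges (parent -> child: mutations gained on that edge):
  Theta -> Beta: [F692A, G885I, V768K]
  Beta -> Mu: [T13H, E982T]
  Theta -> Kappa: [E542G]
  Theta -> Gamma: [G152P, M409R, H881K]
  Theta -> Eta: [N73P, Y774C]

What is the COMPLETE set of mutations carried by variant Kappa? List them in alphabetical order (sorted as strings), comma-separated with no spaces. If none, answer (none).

At Theta: gained [] -> total []
At Kappa: gained ['E542G'] -> total ['E542G']

Answer: E542G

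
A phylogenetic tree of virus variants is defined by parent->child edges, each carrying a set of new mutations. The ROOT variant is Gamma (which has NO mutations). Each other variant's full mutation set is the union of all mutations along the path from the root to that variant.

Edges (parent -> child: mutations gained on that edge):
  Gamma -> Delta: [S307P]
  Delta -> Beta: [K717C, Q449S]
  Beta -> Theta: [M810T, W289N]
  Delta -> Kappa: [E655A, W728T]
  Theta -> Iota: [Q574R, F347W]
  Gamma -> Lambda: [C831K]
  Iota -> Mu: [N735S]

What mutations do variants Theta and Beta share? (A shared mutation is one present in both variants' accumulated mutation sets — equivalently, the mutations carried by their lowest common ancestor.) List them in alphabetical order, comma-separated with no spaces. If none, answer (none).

Accumulating mutations along path to Theta:
  At Gamma: gained [] -> total []
  At Delta: gained ['S307P'] -> total ['S307P']
  At Beta: gained ['K717C', 'Q449S'] -> total ['K717C', 'Q449S', 'S307P']
  At Theta: gained ['M810T', 'W289N'] -> total ['K717C', 'M810T', 'Q449S', 'S307P', 'W289N']
Mutations(Theta) = ['K717C', 'M810T', 'Q449S', 'S307P', 'W289N']
Accumulating mutations along path to Beta:
  At Gamma: gained [] -> total []
  At Delta: gained ['S307P'] -> total ['S307P']
  At Beta: gained ['K717C', 'Q449S'] -> total ['K717C', 'Q449S', 'S307P']
Mutations(Beta) = ['K717C', 'Q449S', 'S307P']
Intersection: ['K717C', 'M810T', 'Q449S', 'S307P', 'W289N'] ∩ ['K717C', 'Q449S', 'S307P'] = ['K717C', 'Q449S', 'S307P']

Answer: K717C,Q449S,S307P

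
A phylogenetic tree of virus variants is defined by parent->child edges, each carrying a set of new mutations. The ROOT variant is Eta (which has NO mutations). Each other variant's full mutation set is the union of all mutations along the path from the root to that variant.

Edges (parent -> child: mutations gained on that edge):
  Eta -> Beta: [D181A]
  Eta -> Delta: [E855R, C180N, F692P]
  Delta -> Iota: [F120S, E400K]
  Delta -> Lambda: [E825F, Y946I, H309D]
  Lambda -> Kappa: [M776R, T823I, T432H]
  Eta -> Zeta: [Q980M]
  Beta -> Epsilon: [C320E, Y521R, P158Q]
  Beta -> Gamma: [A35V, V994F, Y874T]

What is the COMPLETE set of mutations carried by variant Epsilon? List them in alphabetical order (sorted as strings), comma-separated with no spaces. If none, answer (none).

Answer: C320E,D181A,P158Q,Y521R

Derivation:
At Eta: gained [] -> total []
At Beta: gained ['D181A'] -> total ['D181A']
At Epsilon: gained ['C320E', 'Y521R', 'P158Q'] -> total ['C320E', 'D181A', 'P158Q', 'Y521R']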